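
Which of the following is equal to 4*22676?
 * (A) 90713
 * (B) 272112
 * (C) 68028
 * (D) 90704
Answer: D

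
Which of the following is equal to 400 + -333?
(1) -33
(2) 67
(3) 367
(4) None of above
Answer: 2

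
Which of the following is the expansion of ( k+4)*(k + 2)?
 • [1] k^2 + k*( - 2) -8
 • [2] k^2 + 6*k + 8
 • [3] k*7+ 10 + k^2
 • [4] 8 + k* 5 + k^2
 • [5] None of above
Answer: 2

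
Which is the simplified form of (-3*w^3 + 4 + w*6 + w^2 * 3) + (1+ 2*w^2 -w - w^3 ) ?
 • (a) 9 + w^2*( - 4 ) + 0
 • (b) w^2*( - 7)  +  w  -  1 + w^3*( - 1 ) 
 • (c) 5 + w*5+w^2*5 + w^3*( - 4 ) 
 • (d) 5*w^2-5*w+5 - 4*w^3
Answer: c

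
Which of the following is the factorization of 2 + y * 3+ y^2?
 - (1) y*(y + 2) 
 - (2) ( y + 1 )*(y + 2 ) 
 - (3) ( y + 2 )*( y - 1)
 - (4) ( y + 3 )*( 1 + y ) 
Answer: 2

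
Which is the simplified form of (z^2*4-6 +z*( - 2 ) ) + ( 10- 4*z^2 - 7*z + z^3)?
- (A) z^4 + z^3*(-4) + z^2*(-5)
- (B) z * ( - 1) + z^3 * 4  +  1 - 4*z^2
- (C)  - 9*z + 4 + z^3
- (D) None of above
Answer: C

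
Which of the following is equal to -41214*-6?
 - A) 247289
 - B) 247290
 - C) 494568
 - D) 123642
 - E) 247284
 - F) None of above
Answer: E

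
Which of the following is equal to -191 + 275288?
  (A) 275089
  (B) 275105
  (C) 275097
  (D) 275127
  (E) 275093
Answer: C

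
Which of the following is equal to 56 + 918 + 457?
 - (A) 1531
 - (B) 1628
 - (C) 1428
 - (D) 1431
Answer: D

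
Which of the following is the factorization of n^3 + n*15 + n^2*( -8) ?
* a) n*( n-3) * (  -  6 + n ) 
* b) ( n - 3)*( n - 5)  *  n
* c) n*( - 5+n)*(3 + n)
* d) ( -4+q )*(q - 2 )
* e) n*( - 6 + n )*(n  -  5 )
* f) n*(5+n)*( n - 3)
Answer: b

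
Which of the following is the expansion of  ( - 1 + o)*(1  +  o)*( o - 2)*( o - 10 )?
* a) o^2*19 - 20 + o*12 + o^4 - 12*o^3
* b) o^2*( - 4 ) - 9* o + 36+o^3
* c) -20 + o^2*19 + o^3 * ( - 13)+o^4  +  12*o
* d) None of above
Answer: a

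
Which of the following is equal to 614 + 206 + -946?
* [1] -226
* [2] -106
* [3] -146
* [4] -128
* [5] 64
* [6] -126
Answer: 6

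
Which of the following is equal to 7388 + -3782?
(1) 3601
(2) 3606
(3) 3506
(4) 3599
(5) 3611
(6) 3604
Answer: 2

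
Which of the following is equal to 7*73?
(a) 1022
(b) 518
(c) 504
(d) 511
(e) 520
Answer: d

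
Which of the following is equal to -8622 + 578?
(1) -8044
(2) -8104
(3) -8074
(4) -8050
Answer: 1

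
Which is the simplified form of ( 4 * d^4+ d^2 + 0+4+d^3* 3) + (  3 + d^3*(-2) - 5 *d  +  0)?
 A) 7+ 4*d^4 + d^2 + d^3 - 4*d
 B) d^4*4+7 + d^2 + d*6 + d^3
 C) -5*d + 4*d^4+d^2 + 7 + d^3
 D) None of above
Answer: C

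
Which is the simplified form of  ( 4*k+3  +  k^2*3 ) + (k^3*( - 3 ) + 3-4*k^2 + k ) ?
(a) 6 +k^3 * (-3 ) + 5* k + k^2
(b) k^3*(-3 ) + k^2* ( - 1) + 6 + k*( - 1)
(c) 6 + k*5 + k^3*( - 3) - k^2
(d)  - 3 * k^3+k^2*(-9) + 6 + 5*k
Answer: c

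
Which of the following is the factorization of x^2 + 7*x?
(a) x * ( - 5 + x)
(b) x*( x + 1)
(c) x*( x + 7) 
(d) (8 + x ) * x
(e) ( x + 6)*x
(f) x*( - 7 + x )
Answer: c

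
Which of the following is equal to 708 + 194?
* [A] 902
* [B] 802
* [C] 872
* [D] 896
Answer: A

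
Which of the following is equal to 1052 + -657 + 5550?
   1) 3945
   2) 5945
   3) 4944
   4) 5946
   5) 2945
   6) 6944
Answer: 2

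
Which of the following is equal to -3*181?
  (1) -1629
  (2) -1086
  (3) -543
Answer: 3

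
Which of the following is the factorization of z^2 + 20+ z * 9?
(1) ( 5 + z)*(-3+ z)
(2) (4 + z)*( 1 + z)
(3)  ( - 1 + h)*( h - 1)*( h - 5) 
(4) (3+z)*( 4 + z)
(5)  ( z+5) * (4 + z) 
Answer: 5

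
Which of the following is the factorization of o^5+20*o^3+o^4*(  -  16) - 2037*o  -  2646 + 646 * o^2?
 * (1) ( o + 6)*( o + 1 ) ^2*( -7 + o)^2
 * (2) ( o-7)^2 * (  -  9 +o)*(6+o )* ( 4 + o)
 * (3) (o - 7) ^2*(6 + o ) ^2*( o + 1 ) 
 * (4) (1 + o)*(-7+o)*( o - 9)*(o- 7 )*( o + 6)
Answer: 4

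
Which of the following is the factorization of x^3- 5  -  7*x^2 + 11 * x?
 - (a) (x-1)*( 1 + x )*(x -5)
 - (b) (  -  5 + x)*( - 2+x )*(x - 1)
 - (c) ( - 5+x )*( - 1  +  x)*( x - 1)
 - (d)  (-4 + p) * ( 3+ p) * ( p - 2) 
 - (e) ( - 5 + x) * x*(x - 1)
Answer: c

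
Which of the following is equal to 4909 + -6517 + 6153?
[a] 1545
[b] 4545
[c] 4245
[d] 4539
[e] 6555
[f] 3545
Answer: b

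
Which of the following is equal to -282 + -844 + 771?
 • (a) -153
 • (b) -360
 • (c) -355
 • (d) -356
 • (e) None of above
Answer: c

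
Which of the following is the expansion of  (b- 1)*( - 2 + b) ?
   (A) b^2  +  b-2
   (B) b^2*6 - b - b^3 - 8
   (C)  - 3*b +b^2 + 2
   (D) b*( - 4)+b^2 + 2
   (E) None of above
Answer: C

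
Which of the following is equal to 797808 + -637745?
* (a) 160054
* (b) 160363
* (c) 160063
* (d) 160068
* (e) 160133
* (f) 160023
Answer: c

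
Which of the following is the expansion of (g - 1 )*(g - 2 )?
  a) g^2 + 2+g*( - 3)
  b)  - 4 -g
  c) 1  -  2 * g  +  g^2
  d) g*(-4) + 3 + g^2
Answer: a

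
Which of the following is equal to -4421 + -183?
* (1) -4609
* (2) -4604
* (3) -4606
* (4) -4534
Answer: 2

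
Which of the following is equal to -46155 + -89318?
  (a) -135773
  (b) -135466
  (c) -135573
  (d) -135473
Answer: d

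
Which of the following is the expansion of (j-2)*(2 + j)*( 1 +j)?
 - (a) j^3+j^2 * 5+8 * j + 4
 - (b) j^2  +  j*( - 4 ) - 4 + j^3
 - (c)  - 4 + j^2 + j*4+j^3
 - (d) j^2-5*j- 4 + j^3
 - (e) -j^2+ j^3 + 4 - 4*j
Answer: b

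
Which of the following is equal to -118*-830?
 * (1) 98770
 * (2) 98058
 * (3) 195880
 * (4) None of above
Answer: 4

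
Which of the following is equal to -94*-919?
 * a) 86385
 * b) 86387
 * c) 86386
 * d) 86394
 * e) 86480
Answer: c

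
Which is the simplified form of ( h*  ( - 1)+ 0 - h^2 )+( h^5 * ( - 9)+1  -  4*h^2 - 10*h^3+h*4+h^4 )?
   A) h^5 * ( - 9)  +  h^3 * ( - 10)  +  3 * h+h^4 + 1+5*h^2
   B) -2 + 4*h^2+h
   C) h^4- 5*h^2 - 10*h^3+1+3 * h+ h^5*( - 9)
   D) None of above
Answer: C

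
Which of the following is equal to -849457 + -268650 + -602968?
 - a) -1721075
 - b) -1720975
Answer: a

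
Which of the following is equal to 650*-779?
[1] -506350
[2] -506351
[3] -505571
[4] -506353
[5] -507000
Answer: 1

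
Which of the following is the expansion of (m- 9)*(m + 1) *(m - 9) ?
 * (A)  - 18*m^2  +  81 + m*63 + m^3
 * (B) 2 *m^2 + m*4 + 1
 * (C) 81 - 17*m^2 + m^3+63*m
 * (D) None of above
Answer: C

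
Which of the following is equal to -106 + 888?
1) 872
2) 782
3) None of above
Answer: 2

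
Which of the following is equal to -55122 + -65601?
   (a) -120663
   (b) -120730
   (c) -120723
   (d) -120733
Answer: c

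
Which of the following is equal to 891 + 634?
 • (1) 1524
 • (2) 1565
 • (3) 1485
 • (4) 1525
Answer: 4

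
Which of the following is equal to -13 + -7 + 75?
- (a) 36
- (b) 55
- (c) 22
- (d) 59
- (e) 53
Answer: b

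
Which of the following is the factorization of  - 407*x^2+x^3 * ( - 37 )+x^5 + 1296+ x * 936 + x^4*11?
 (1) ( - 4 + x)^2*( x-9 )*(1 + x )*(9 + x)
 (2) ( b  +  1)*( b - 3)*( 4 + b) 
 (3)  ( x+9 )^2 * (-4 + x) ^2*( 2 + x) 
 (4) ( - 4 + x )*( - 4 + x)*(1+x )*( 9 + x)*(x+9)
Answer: 4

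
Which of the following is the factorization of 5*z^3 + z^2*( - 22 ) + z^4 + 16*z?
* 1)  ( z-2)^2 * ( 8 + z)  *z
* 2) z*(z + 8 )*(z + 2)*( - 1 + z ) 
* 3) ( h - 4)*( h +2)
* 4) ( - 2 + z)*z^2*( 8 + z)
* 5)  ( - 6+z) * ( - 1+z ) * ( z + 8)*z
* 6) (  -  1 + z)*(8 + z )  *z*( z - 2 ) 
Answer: 6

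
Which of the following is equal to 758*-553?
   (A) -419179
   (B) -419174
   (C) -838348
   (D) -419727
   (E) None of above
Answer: B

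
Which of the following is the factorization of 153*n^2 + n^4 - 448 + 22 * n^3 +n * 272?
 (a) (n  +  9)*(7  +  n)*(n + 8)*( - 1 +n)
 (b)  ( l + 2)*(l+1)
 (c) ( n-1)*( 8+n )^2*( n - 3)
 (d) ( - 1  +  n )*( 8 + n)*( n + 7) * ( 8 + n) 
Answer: d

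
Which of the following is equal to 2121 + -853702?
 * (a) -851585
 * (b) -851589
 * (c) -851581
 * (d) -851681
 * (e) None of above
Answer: c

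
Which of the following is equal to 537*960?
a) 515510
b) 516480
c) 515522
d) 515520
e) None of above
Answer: d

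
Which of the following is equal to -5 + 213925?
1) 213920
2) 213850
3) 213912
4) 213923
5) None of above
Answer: 1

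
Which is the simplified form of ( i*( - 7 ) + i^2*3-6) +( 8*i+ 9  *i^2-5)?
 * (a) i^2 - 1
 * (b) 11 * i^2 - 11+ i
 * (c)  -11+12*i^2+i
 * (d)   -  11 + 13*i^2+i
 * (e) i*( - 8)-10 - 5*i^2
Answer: c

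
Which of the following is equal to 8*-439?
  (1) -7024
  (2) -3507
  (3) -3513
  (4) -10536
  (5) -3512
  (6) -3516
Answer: 5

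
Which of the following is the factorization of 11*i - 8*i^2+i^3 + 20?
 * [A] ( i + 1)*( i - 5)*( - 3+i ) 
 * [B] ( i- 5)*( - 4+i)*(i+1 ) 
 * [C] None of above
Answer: B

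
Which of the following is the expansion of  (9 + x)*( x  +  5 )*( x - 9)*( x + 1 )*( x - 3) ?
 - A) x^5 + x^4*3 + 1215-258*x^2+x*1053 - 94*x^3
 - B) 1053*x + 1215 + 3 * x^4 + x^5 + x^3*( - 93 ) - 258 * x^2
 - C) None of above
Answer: A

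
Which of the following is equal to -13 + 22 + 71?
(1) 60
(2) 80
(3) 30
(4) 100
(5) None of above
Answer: 2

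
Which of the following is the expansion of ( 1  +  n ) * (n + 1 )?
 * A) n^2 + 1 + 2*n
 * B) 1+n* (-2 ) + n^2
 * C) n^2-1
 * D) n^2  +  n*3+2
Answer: A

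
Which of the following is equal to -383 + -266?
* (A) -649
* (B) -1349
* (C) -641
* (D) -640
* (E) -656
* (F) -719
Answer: A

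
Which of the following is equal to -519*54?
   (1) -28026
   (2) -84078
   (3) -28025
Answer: 1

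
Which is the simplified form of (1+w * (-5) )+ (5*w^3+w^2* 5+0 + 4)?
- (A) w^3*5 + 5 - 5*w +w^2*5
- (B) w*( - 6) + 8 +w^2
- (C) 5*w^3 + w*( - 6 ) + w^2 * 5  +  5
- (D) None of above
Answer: A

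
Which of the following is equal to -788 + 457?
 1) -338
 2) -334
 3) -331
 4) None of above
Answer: 3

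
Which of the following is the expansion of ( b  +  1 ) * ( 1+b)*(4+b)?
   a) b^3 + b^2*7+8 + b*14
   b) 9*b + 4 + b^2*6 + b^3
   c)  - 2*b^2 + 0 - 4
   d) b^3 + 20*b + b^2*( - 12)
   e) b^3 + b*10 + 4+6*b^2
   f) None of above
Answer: b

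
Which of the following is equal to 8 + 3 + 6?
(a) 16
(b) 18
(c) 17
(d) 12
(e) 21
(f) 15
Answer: c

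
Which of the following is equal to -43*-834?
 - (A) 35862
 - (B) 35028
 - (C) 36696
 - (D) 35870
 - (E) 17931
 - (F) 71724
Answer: A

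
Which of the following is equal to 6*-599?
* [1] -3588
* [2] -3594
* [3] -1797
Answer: 2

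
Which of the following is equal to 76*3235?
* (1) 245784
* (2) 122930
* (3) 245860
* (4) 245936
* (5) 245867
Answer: 3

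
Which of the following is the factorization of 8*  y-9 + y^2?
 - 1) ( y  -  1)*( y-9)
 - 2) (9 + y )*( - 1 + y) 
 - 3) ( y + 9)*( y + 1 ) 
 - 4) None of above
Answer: 2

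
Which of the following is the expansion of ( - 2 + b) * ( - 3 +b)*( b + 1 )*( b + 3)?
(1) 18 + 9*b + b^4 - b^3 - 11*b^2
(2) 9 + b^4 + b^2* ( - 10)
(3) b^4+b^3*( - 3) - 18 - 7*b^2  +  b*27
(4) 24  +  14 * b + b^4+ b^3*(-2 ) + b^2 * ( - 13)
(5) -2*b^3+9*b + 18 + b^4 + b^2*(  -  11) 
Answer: 1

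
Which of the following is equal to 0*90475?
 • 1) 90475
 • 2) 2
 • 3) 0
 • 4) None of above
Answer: 3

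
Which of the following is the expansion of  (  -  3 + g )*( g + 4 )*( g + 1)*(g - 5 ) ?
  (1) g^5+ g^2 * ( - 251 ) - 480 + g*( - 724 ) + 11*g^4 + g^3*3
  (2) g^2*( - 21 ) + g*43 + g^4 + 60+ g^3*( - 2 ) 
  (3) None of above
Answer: 3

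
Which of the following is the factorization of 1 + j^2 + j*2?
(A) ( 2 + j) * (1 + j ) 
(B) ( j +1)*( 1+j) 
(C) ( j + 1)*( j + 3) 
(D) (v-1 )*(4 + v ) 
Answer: B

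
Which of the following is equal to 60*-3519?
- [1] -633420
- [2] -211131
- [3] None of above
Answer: 3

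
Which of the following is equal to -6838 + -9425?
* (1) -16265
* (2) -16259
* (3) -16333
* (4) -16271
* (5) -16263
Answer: 5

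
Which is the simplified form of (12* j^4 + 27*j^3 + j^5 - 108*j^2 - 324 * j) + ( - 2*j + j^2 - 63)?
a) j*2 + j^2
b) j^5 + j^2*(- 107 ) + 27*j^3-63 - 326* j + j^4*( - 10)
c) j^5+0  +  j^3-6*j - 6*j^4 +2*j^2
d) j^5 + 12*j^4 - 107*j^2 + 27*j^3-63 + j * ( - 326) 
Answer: d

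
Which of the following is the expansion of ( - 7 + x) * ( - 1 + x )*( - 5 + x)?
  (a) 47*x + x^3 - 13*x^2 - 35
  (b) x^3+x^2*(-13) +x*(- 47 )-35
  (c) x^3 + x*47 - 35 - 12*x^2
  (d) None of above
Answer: a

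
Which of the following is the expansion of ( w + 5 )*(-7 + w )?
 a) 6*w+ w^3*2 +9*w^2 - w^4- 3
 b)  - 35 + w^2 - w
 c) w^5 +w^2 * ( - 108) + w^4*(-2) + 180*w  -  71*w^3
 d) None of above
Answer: d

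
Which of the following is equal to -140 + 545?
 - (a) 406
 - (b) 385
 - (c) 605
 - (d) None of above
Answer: d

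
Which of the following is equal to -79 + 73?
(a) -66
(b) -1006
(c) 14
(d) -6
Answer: d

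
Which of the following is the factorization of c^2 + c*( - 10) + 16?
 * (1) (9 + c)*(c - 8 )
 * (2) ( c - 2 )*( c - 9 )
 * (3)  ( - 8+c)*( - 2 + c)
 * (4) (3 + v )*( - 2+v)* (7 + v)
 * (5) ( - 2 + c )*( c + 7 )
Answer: 3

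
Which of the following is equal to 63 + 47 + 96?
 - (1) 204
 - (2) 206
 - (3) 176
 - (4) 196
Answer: 2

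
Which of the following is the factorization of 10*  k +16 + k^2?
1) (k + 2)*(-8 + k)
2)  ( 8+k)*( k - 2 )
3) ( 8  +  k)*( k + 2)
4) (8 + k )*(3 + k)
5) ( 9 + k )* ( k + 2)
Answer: 3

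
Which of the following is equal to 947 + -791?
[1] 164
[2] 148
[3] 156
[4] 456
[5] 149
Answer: 3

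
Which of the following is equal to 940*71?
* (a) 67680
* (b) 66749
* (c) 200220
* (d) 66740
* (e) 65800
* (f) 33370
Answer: d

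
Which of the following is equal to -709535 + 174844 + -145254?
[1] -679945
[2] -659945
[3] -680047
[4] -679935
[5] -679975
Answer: 1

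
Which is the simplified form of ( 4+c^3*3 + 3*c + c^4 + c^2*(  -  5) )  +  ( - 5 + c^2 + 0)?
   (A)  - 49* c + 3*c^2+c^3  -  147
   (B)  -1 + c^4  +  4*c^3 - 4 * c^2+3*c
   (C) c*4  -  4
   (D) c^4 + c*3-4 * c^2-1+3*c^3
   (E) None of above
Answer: D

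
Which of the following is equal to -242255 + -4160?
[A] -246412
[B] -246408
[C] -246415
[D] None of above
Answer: C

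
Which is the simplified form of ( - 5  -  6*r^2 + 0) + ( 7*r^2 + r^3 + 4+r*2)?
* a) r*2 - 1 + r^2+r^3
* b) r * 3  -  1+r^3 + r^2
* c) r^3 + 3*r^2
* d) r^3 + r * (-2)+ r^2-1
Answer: a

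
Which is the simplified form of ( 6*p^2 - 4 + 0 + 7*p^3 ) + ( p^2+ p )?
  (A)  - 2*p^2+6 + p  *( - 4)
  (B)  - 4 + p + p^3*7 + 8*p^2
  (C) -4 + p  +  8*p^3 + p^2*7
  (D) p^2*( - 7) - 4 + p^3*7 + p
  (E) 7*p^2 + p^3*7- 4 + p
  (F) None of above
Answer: E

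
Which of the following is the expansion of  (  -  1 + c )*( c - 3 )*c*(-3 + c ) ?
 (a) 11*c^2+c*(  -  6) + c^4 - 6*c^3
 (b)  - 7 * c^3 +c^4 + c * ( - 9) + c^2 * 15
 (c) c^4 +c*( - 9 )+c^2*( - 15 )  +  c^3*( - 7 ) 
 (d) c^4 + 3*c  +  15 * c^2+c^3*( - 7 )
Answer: b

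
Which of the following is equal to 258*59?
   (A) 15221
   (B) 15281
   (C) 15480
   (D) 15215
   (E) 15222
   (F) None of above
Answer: E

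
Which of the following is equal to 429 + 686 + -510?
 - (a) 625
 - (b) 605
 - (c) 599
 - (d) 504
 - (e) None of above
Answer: b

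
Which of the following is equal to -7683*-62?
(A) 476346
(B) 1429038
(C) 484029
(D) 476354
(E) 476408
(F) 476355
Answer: A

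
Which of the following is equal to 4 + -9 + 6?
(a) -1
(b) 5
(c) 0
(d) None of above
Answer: d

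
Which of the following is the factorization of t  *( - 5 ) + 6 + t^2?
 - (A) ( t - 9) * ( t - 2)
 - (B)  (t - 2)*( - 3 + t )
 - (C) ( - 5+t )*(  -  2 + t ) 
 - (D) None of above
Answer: B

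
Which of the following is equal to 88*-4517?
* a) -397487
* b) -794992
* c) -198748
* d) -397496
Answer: d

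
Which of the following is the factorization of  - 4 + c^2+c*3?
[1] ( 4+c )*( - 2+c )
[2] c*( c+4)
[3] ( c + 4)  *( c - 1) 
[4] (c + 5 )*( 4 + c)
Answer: 3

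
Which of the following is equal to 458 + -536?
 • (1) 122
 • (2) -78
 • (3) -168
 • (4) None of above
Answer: 2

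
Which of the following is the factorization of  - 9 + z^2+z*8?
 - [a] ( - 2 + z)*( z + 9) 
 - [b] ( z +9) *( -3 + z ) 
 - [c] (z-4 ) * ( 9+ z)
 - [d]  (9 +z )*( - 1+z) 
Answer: d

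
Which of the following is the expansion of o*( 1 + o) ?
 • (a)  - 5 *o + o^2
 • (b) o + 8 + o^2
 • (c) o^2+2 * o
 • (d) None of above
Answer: d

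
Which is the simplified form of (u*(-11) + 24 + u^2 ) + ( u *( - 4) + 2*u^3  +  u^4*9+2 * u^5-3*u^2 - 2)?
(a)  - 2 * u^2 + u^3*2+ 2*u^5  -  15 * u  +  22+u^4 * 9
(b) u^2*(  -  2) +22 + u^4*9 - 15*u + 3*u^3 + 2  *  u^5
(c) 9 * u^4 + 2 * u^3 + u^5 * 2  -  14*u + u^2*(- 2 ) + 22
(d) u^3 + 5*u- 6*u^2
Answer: a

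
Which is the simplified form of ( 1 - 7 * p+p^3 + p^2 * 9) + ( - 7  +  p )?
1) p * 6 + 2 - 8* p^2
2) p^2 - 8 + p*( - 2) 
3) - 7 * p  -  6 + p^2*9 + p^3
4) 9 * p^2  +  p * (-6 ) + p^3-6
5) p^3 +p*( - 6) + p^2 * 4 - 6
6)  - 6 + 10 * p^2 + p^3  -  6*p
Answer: 4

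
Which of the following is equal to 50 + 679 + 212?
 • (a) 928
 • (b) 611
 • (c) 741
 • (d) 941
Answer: d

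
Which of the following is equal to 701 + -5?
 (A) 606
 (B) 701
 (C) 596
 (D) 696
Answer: D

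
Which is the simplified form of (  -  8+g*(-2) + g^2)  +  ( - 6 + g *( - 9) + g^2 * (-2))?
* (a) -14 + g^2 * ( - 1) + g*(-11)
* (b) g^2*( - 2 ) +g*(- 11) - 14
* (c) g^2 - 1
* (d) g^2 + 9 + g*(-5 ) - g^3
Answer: a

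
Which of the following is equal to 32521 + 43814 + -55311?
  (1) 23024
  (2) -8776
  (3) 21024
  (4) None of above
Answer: 3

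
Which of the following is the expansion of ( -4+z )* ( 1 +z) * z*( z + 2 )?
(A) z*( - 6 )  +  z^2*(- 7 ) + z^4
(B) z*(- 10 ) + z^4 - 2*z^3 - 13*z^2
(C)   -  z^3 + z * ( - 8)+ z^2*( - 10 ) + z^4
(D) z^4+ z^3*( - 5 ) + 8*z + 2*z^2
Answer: C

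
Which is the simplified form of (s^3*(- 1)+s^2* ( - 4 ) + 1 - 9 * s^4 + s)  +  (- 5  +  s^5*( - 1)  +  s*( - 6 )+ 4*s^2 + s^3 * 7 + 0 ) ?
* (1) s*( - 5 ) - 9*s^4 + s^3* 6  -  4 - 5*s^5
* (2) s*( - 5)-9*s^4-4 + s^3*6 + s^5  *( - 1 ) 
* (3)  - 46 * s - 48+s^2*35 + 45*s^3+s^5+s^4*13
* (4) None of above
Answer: 2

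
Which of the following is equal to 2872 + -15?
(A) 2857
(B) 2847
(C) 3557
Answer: A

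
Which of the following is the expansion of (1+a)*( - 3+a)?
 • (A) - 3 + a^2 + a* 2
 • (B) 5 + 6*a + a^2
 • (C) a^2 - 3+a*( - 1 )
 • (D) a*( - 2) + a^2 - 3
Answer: D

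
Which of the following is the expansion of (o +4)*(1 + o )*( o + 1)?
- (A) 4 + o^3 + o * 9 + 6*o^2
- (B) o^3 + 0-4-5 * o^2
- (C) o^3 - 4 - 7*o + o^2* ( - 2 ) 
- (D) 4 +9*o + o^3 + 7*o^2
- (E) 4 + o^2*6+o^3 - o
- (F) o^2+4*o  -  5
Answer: A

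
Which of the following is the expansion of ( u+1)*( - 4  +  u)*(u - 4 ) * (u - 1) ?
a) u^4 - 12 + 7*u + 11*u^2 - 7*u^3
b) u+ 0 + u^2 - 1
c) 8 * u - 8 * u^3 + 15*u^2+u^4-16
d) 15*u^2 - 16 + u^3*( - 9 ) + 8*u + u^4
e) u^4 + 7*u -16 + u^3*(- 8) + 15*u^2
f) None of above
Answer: c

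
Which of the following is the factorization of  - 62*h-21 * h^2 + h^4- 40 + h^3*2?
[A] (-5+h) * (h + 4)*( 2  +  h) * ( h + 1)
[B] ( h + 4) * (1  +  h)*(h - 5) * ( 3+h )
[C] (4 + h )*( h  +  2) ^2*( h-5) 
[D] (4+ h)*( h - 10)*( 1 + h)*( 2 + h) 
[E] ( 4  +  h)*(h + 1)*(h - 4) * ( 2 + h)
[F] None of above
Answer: A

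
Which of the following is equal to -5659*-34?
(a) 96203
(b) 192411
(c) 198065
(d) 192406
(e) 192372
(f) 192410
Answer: d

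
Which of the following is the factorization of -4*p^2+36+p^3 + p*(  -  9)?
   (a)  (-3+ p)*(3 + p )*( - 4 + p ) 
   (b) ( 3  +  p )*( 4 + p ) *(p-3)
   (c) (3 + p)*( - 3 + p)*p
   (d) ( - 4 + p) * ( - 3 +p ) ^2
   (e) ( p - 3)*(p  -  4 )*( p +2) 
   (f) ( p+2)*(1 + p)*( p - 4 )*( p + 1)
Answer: a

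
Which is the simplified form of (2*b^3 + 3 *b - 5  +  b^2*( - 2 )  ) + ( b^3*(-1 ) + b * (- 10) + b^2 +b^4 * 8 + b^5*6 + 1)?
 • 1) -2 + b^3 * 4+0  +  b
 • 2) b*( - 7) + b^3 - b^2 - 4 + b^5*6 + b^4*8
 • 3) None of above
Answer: 2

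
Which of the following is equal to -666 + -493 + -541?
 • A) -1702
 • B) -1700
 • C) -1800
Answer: B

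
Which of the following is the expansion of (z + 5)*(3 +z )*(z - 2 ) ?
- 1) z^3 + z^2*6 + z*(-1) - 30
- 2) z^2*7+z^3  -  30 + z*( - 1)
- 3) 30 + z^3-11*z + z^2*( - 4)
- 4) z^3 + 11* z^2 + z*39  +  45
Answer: 1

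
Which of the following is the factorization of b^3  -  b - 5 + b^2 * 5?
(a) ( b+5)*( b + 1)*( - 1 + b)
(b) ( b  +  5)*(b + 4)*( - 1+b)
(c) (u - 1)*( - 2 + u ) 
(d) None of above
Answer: a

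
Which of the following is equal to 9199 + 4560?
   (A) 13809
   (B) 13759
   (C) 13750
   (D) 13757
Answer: B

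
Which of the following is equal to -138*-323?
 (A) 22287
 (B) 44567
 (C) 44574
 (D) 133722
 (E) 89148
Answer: C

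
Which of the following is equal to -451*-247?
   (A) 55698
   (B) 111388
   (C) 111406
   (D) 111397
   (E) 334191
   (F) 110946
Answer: D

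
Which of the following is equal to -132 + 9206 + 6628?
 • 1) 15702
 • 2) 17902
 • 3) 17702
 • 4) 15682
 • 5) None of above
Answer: 1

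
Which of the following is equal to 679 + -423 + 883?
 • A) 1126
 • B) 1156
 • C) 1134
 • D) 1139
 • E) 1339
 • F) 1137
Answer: D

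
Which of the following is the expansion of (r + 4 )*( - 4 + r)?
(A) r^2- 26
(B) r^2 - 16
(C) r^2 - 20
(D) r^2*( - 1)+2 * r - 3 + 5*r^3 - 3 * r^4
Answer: B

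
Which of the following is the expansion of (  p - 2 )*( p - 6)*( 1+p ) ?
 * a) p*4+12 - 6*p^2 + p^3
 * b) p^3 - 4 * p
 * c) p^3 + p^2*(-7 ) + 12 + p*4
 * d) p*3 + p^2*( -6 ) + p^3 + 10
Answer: c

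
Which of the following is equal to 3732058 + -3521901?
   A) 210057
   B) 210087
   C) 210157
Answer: C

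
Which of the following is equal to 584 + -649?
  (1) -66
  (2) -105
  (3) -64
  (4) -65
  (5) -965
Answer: 4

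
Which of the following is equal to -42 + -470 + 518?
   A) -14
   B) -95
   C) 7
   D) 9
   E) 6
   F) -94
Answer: E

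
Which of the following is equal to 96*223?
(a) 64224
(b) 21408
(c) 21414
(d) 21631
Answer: b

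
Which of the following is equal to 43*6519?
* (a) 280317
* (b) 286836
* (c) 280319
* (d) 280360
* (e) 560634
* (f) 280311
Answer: a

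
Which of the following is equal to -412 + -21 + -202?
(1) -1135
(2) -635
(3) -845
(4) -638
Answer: 2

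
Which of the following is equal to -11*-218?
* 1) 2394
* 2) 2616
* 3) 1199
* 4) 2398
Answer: 4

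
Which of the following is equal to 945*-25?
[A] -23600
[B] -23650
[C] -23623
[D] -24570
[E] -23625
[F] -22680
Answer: E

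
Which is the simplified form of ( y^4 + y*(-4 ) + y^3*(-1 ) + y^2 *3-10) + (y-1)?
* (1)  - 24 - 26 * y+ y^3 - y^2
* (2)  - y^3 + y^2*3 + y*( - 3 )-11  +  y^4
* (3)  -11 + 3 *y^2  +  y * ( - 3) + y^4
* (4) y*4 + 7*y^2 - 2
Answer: 2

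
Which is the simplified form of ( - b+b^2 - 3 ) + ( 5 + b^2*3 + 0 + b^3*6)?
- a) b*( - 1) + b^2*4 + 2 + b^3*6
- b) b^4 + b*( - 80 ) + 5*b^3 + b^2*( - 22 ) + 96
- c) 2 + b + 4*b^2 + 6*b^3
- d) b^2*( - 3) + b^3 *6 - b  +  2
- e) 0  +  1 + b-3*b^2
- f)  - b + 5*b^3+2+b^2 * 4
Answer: a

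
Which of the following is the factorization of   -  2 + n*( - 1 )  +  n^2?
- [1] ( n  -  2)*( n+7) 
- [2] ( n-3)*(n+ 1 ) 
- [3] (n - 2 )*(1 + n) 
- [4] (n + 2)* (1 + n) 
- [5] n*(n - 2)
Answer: 3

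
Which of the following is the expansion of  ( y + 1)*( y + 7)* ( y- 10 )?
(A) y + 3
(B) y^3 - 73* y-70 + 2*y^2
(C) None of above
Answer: C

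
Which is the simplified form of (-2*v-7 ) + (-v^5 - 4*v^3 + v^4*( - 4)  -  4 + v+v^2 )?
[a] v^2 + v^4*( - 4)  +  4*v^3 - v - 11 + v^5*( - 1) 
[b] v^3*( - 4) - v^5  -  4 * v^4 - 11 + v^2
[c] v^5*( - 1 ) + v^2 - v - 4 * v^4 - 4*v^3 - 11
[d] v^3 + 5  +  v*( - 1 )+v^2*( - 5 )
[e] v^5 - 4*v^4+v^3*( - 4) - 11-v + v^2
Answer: c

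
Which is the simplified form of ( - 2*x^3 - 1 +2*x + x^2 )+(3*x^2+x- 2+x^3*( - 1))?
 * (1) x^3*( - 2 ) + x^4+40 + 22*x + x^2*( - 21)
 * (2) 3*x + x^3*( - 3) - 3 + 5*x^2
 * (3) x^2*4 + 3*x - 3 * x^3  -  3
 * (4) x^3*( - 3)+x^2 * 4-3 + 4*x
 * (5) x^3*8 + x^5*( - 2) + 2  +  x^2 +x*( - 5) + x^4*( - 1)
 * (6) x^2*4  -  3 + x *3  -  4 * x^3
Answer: 3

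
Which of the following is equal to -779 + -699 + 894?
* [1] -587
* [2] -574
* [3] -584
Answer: 3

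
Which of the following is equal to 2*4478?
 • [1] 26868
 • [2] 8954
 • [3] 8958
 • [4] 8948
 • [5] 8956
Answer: 5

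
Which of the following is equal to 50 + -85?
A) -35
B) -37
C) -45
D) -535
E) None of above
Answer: A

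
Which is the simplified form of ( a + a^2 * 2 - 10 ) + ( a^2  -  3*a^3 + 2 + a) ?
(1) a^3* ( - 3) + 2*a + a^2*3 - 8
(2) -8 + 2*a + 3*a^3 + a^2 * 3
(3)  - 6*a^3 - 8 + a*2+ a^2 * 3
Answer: 1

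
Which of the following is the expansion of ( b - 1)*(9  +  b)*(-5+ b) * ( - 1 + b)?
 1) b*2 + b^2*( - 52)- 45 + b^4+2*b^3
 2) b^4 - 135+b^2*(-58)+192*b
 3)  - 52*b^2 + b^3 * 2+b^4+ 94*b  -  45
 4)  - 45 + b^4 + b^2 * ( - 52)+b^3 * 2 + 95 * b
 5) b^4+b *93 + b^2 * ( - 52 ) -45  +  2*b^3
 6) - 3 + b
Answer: 3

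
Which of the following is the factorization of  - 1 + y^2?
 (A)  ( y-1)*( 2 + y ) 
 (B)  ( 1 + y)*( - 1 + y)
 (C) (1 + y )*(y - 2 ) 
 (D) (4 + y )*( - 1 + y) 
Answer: B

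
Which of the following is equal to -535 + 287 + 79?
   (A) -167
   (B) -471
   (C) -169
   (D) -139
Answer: C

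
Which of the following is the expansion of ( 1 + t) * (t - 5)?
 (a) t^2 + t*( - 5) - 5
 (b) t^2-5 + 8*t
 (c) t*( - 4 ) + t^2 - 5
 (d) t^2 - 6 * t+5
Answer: c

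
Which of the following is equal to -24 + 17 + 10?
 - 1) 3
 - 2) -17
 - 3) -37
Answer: 1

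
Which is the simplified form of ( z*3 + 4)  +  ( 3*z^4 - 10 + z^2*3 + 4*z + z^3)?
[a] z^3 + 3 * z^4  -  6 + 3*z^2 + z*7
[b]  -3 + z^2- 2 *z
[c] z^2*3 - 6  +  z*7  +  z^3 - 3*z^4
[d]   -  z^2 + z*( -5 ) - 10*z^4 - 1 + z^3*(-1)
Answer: a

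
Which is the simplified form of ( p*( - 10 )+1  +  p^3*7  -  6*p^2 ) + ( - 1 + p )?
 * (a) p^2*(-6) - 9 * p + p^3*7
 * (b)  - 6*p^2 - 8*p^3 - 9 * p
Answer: a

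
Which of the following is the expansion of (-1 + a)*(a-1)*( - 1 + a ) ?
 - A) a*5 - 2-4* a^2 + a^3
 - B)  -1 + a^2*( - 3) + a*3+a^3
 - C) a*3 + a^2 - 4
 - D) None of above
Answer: B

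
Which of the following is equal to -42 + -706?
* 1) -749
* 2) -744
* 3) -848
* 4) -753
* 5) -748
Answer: 5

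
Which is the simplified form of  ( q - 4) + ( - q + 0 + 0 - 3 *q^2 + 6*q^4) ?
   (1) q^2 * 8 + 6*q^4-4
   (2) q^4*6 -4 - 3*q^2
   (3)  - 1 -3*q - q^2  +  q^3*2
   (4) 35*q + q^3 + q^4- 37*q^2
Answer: 2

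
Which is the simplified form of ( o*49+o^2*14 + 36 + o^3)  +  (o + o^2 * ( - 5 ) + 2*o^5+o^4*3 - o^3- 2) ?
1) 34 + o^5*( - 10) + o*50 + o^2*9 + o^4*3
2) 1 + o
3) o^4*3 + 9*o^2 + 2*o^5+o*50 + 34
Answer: 3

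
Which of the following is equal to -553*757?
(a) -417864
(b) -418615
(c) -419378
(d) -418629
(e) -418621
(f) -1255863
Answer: e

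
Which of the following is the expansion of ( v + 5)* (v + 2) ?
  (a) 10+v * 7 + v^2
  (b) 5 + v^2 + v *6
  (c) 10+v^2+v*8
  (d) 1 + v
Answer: a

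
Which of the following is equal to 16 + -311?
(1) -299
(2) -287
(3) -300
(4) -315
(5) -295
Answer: 5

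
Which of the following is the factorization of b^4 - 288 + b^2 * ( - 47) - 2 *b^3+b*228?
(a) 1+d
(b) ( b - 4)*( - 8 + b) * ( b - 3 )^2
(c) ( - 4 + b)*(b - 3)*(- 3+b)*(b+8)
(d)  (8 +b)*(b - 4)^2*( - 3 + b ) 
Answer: c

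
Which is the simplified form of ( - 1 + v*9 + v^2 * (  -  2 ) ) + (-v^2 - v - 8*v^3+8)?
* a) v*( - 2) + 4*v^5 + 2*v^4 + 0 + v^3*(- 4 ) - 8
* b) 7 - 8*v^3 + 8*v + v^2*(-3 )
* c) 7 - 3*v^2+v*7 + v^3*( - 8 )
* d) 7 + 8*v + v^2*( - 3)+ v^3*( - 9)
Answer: b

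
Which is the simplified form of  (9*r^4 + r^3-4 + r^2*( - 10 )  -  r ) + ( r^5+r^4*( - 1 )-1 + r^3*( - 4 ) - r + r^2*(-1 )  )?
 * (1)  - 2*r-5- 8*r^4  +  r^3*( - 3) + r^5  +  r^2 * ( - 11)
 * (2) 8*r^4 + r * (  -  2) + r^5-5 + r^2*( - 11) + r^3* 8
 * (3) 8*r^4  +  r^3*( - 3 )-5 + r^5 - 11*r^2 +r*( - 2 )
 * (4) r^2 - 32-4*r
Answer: 3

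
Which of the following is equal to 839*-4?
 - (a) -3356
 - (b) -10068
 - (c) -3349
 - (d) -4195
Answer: a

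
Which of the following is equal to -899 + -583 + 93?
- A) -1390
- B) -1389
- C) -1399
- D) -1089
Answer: B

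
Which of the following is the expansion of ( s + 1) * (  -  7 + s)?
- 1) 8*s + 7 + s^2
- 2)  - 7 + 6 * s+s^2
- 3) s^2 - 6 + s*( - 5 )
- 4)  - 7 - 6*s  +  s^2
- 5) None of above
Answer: 4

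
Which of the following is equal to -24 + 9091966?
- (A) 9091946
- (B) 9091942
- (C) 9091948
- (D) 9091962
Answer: B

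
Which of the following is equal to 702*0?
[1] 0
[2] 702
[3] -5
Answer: 1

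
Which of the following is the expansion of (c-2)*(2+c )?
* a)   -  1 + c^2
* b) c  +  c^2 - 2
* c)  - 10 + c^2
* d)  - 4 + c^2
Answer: d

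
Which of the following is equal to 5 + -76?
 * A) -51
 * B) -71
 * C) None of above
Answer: B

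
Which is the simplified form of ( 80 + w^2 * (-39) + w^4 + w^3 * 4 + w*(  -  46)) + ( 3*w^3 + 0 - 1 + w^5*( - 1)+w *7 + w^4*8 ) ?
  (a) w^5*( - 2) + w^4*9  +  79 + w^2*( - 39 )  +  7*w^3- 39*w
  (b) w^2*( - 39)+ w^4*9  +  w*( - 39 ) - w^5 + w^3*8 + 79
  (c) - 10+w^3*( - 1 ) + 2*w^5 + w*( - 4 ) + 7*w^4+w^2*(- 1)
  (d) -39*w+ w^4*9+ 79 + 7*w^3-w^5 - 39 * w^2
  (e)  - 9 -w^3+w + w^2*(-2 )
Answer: d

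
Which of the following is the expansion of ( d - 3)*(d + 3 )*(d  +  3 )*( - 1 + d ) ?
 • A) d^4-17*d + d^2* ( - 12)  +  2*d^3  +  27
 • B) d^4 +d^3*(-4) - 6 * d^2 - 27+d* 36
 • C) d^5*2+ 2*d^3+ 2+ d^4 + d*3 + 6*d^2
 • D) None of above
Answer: D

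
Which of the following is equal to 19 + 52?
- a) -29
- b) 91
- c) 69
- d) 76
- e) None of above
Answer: e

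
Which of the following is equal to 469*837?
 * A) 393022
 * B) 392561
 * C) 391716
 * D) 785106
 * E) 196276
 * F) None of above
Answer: F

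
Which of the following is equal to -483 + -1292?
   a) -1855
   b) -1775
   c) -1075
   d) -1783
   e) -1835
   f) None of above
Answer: b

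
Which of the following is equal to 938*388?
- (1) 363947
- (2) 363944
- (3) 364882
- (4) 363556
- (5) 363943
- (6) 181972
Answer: 2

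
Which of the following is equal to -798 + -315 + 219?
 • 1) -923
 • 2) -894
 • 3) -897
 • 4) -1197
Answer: 2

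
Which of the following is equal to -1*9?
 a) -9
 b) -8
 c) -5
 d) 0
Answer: a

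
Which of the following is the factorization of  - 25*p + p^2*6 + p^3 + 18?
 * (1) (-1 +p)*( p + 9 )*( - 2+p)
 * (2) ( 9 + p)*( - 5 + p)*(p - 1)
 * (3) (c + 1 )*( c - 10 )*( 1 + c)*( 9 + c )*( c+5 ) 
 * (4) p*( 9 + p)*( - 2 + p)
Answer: 1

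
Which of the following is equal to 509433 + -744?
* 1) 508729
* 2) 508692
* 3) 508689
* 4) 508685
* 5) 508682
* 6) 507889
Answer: 3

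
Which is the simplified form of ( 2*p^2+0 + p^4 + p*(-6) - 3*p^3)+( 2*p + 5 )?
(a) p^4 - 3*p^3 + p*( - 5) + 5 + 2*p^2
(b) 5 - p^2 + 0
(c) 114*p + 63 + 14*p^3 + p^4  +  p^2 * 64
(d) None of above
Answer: d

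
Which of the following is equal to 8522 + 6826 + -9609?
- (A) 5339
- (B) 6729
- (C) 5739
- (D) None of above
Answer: C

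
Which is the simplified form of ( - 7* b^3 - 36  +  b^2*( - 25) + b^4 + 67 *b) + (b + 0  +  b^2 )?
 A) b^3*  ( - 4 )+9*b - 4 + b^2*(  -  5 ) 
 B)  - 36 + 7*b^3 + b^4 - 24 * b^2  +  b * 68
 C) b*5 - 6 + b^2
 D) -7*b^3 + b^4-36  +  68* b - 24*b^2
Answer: D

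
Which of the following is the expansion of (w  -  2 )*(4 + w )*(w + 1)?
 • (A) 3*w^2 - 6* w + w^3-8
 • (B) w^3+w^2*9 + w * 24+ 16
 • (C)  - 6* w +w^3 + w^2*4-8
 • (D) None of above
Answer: A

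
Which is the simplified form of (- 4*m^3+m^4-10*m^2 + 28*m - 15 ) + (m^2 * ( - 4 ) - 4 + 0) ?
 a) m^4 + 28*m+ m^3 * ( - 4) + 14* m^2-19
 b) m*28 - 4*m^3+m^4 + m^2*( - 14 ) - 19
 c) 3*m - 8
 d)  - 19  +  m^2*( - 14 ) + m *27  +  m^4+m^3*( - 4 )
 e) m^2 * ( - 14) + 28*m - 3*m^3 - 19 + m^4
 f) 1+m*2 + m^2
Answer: b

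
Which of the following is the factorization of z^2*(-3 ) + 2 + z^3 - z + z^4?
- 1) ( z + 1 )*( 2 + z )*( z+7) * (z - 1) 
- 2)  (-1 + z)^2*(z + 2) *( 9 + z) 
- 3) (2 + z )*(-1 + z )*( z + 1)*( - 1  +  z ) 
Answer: 3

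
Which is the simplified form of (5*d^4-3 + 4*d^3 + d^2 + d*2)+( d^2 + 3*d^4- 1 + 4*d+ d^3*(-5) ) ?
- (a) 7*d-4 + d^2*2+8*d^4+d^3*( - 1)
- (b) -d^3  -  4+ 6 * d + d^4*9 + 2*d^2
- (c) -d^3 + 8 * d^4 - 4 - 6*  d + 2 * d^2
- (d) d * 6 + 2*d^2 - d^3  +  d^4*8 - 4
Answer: d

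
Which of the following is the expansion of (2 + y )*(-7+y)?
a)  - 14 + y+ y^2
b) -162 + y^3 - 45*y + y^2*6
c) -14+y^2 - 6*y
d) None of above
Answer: d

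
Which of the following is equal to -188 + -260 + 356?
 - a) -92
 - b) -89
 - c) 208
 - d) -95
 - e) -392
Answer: a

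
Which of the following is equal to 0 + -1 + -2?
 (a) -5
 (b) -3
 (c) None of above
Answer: b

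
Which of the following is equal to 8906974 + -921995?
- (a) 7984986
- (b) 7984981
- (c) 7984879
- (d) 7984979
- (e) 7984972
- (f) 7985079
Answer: d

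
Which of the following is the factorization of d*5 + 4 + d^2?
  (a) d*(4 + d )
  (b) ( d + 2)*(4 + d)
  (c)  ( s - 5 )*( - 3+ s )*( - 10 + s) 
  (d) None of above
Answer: d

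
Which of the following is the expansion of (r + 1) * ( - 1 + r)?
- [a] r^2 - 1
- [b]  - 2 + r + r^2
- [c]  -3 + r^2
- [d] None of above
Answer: a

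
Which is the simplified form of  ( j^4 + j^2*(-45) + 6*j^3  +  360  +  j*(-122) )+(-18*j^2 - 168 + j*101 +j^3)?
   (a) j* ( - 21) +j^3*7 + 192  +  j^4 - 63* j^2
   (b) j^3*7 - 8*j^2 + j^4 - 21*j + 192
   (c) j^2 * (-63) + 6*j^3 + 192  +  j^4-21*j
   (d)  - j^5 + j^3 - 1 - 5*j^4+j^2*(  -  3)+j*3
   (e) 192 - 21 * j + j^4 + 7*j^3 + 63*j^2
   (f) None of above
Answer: a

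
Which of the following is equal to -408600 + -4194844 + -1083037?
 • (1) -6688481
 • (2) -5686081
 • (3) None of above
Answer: 3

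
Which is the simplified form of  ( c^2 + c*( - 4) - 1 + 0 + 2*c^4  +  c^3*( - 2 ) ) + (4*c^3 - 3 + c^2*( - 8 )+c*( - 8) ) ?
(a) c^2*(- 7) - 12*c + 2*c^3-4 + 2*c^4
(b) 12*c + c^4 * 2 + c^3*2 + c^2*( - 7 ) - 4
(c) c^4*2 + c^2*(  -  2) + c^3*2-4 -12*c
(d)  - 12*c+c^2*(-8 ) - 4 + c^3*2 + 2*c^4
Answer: a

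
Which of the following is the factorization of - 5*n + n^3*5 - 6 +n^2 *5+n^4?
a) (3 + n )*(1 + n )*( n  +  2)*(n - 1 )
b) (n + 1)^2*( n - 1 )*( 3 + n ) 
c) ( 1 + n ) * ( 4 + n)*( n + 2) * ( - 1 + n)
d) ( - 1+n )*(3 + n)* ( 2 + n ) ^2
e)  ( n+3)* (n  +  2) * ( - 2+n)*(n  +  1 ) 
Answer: a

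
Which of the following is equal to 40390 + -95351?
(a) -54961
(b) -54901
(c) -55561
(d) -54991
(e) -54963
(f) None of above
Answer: a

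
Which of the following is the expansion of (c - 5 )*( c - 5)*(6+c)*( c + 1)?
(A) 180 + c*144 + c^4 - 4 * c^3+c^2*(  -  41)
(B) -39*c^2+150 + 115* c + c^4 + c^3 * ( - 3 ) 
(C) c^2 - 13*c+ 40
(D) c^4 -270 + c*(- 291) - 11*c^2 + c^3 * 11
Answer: B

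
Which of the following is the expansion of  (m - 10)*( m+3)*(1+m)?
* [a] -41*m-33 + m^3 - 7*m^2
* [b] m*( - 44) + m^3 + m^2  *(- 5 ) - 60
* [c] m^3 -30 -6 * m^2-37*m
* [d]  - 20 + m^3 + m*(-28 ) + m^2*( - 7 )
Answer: c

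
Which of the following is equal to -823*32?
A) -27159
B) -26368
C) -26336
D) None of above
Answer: C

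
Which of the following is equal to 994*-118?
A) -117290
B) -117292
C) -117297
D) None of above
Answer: B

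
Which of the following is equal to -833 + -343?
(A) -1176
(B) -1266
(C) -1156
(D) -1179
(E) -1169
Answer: A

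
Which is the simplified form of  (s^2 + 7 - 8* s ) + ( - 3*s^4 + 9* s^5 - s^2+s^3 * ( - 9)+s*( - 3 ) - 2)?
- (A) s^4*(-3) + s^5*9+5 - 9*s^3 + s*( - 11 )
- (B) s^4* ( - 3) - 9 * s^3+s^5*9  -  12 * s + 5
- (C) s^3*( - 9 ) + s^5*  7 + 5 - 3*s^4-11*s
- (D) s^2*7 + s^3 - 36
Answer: A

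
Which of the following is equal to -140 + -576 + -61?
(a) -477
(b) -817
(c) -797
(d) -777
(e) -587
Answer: d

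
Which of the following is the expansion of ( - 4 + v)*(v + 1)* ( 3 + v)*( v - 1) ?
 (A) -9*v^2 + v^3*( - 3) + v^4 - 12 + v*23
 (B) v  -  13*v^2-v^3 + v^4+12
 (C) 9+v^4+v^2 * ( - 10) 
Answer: B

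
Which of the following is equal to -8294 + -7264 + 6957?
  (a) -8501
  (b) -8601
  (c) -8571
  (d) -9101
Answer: b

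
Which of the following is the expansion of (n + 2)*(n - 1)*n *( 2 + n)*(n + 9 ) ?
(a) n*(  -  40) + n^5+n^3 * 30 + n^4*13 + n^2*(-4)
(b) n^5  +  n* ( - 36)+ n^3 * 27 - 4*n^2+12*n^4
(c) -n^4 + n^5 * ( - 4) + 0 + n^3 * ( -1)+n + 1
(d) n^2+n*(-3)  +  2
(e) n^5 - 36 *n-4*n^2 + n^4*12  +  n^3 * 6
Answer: b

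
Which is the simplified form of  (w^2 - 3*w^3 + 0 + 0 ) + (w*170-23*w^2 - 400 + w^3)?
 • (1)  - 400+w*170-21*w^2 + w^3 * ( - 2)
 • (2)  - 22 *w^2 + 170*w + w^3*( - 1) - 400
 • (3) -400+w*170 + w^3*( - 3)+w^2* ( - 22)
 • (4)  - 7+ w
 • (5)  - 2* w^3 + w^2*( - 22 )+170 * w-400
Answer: 5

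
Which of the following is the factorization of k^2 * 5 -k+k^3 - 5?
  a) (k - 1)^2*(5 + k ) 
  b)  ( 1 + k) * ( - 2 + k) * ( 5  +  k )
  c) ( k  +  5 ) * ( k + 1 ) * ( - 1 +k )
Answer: c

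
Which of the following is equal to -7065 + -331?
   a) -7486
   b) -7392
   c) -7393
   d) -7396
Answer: d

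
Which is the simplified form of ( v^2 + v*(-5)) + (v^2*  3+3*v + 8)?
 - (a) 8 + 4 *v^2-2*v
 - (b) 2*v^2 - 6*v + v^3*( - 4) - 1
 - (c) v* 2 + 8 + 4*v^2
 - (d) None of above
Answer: a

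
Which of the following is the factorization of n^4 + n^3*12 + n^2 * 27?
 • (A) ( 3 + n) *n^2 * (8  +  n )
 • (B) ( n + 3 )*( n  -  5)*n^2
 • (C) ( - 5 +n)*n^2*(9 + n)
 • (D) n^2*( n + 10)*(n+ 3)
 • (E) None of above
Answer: E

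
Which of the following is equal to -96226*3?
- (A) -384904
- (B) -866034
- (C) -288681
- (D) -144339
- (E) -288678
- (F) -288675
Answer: E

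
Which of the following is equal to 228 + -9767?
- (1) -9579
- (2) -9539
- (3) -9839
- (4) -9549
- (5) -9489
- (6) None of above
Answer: 2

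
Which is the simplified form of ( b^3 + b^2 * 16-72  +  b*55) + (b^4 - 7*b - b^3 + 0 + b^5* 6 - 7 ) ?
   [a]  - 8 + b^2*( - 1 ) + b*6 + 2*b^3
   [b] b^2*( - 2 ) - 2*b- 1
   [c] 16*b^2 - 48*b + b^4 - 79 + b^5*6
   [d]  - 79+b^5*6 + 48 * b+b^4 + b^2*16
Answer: d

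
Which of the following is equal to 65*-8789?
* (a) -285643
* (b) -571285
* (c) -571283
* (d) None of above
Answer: b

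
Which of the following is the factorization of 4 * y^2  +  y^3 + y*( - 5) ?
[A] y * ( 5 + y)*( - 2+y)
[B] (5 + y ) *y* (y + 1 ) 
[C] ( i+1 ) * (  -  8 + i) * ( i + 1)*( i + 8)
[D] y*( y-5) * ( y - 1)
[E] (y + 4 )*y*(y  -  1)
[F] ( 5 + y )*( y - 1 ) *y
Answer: F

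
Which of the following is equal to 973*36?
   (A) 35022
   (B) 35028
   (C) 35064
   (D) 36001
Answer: B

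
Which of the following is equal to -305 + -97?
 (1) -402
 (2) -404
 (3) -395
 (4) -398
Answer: 1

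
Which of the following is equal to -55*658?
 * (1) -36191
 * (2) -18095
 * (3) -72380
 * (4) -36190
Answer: 4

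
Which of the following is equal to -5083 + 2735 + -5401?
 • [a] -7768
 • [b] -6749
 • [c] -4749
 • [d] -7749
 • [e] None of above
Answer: d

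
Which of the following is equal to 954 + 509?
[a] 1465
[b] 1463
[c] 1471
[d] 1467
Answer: b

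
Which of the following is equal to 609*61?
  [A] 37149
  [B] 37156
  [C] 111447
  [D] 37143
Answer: A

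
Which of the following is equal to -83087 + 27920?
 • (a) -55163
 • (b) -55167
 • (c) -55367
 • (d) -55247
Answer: b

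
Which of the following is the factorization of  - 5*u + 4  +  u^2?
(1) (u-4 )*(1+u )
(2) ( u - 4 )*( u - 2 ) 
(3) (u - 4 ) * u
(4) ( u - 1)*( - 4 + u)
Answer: 4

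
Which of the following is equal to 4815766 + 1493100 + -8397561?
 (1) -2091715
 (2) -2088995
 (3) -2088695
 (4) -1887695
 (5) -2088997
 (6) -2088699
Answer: 3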